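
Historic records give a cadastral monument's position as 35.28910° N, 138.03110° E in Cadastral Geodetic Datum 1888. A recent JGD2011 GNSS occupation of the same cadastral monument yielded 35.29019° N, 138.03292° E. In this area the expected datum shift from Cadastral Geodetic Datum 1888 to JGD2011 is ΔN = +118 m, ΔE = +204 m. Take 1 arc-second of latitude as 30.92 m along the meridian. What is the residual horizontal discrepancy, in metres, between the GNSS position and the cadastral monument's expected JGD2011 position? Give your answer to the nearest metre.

39 m

Observed coordinate differences: Δφ = +0.00109°, Δλ = +0.00182°.
Converting to metres (1° lat = 111312 m, cos φ = 0.816248): observed ΔN = 121.3 m, observed ΔE = 165.4 m.
Subtracting the expected shift leaves a residual of 121.3 − (118) = 3.3 m north and 165.4 − (204) = -38.6 m east.
Residual distance = √(3.3² + (-38.6)²) = 38.8 m.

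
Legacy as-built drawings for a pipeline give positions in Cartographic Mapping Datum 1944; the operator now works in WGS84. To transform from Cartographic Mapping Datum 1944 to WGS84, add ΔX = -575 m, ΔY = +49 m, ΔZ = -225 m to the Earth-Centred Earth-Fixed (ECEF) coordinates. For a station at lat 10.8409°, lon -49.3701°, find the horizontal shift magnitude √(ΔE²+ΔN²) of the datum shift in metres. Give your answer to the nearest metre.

429 m

The local east axis at (φ, λ) is (−sin λ, cos λ, 0), so ΔE = −sin(-49.3701°)·(-575) + cos(-49.3701°)·49 = -404.48 m.
The local north axis is (−sin φ cos λ, −sin φ sin λ, cos φ), giving ΔN = 70.422 + 6.994 − 220.984 = -143.57 m.
Horizontal magnitude = √(ΔE² + ΔN²) = √((-404.48)² + (-143.57)²) = 429.20 m.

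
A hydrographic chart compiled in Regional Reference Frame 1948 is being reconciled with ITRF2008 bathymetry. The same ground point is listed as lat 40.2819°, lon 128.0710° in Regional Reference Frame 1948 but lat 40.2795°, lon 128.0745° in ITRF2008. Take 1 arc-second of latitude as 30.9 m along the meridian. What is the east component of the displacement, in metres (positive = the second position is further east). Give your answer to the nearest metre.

Δφ = 40.2795° − 40.2819° = -0.0024°; Δλ = 128.0745° − 128.0710° = +0.0035°.
1° of latitude = 3600 × 30.90 = 111240 m.
ΔN = Δφ × 111240 = -267.0 m; ΔE = Δλ × 111240 × cos(40.2819°) = +0.0035 × 111240 × 0.762873 = 297.0 m.

ΔE = 297 m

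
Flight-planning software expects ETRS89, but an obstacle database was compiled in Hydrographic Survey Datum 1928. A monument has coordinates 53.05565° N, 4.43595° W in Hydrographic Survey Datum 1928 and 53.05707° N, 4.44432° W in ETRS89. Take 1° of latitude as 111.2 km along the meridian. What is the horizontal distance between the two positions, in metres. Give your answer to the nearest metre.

Δφ = 53.05707° − 53.05565° = +0.00142°; Δλ = -4.44432° − -4.43595° = -0.00837°.
ΔN = Δφ × 111200 = 157.9 m; ΔE = Δλ × 111200 × cos(53.05565°) = -0.00837 × 111200 × 0.601039 = -559.4 m.
Distance = √(ΔE² + ΔN²) = √((-559.4)² + 157.9²) = 581.3 m.

581 m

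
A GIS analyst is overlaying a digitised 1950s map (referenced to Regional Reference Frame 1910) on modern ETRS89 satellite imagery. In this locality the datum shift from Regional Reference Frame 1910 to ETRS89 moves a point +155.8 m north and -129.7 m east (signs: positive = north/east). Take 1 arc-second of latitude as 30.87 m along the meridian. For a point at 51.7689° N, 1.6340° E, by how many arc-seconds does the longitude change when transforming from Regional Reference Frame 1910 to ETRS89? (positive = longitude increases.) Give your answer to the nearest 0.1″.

Δλ = -6.8″

At latitude 51.7689°, cos φ = 0.618835.
1″ of longitude at this latitude = 30.87 × cos φ = 19.1034 m, so Δλ = -129.7 / 19.1034 = -6.789″.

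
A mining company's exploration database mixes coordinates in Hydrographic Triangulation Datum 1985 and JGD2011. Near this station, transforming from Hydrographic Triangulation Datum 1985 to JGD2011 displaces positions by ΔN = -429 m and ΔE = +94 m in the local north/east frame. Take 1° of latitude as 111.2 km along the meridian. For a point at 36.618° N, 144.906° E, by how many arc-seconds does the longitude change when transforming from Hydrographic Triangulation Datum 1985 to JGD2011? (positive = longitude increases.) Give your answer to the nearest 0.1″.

At latitude 36.618°, cos φ = 0.802630.
1° of longitude at this latitude = 111.2 × cos φ = 89.25 km, so Δλ = 94.0 / 89252.5 = 0.0010532° = 3.791″.

Δλ = 3.8″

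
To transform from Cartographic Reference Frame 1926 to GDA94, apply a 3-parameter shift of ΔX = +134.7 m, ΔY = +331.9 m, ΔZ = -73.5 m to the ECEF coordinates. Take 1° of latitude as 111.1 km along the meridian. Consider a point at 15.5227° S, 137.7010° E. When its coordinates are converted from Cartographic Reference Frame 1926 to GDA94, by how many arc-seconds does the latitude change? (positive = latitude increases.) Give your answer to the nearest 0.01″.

sin φ = -0.267620, cos φ = 0.963525, sin λ = 0.673000, cos λ = -0.739643.
North component: ΔN = −sin φ cos λ·ΔX − sin φ sin λ·ΔY + cos φ·ΔZ = −(-0.267620)(-0.739643)(134.7) − (-0.267620)(0.673000)(331.9) + (0.963525)(-73.5) = -37.70 m.
1° of latitude spans 111100 m, so Δφ = -37.70 / 111100 × 3600 = -1.222″.

Δφ = -1.22″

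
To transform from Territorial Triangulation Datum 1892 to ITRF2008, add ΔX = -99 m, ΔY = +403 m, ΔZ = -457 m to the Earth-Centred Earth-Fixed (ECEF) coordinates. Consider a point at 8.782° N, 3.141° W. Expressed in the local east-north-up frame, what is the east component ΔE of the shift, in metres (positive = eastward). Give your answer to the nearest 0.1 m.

At φ = 8.782°, λ = -3.141°: sin φ = 0.152675, cos φ = 0.988276, sin λ = -0.054793, cos λ = 0.998498.
ΔE = −sin λ·ΔX + cos λ·ΔY = −(-0.054793)·(-99) + (0.998498)·(403) = 396.97 m.

ΔE = 397.0 m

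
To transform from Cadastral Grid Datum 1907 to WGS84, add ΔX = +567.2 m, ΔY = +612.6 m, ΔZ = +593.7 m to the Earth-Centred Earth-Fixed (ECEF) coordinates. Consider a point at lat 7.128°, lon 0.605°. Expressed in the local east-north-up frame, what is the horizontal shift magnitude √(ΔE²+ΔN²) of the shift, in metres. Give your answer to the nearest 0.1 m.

797.6 m

At φ = 7.128°, λ = 0.605°: sin φ = 0.124086, cos φ = 0.992271, sin λ = 0.010559, cos λ = 0.999944.
ΔE = −sin λ·ΔX + cos λ·ΔY = −(0.010559)·(567.2) + (0.999944)·(612.6) = 606.58 m.
ΔN = −sin φ cos λ·ΔX − sin φ sin λ·ΔY + cos φ·ΔZ = −(0.124086)(0.999944)(567.2) − (0.124086)(0.010559)(612.6) + (0.992271)(593.7) = 517.93 m.
Horizontal magnitude = √(ΔE² + ΔN²) = √(606.58² + 517.93²) = 797.61 m.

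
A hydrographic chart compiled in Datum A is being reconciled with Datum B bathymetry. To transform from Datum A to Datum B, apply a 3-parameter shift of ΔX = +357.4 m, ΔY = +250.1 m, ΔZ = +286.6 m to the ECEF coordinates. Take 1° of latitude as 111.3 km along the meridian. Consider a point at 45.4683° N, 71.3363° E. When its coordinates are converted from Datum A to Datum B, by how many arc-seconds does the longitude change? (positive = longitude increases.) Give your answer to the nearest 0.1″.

sin φ = 0.712863, cos φ = 0.701304, sin λ = 0.947413, cos λ = 0.320013.
East component: ΔE = −sin λ·ΔX + cos λ·ΔY = −(0.947413)(357.4) + (0.320013)(250.1) = -258.57 m.
1° of latitude spans 111300 m; at latitude φ, 1° of longitude spans that × cos φ = 78055.1 m, so Δλ = -258.57 / 78055.1 × 3600 = -11.926″.

Δλ = -11.9″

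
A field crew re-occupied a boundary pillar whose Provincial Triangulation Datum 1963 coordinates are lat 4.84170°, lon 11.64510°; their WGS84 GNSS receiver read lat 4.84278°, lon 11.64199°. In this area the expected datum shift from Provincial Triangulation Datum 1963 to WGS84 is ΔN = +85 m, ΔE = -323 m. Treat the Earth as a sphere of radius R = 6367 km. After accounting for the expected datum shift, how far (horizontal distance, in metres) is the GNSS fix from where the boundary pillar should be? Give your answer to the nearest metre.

Observed coordinate differences: Δφ = +0.00108°, Δλ = -0.00311°.
Converting to metres (1° lat = 111125 m, cos φ = 0.996432): observed ΔN = 120.0 m, observed ΔE = -344.4 m.
Subtracting the expected shift leaves a residual of 120.0 − (85) = 35.0 m north and -344.4 − (-323) = -21.4 m east.
Residual distance = √(35.0² + (-21.4)²) = 41.0 m.

41 m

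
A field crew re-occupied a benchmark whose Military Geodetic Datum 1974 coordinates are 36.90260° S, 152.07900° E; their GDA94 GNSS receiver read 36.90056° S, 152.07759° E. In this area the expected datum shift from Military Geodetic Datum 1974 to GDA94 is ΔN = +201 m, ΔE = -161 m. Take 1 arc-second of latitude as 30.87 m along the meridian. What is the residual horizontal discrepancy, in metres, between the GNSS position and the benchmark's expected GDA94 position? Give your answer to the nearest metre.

44 m

Observed coordinate differences: Δφ = +0.00204°, Δλ = -0.00141°.
Converting to metres (1° lat = 111132 m, cos φ = 0.799657): observed ΔN = 226.7 m, observed ΔE = -125.3 m.
Subtracting the expected shift leaves a residual of 226.7 − (201) = 25.7 m north and -125.3 − (-161) = 35.7 m east.
Residual distance = √(25.7² + 35.7²) = 44.0 m.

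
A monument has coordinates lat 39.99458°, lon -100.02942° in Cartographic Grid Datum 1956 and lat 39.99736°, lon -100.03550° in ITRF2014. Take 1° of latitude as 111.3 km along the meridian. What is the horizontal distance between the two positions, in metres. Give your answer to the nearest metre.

Δφ = 39.99736° − 39.99458° = +0.00278°; Δλ = -100.03550° − -100.02942° = -0.00608°.
ΔN = Δφ × 111300 = 309.4 m; ΔE = Δλ × 111300 × cos(39.99458°) = -0.00608 × 111300 × 0.766105 = -518.4 m.
Distance = √(ΔE² + ΔN²) = √((-518.4)² + 309.4²) = 603.7 m.

604 m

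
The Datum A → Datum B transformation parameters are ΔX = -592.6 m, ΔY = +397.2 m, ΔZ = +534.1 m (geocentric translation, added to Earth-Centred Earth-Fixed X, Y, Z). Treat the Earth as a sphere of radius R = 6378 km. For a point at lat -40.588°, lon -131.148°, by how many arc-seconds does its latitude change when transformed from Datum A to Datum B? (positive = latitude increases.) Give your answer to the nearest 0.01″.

sin φ = -0.650615, cos φ = 0.759408, sin λ = -0.753012, cos λ = -0.658006.
North component: ΔN = −sin φ cos λ·ΔX − sin φ sin λ·ΔY + cos φ·ΔZ = −(-0.650615)(-0.658006)(-592.6) − (-0.650615)(-0.753012)(397.2) + (0.759408)(534.1) = 464.70 m.
1° of latitude spans πR/180 = 111317 m, so Δφ = 464.70 / 111317 × 3600 = 15.028″.

Δφ = 15.03″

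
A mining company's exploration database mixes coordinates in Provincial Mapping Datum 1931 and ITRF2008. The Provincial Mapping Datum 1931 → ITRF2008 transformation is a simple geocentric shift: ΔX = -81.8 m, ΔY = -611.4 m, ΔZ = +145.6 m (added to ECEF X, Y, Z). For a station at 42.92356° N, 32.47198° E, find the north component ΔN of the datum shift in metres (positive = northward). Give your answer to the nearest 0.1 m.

ΔN = 377.2 m

At φ = 42.92356°, λ = 32.47198°: sin φ = 0.681022, cos φ = 0.732263, sin λ = 0.536887, cos λ = 0.843654.
ΔN = −sin φ cos λ·ΔX − sin φ sin λ·ΔY + cos φ·ΔZ = −(0.681022)(0.843654)(-81.8) − (0.681022)(0.536887)(-611.4) + (0.732263)(145.6) = 377.16 m.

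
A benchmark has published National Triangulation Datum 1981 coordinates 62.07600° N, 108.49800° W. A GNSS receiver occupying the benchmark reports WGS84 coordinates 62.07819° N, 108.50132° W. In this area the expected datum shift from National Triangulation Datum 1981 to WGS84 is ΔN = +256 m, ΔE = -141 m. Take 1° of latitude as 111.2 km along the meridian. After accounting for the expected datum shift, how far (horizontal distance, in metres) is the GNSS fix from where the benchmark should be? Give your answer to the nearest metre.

Observed coordinate differences: Δφ = +0.00219°, Δλ = -0.00332°.
Converting to metres (1° lat = 111200 m, cos φ = 0.468300): observed ΔN = 243.5 m, observed ΔE = -172.9 m.
Subtracting the expected shift leaves a residual of 243.5 − (256) = -12.5 m north and -172.9 − (-141) = -31.9 m east.
Residual distance = √((-12.5)² + (-31.9)²) = 34.2 m.

34 m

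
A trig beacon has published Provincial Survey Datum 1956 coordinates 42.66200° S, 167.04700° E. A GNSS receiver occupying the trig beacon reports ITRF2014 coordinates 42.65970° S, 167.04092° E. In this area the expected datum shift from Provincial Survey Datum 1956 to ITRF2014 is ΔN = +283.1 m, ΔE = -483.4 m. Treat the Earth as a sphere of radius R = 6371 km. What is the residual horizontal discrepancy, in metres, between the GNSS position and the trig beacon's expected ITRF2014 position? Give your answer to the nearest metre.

Observed coordinate differences: Δφ = +0.00230°, Δλ = -0.00608°.
Converting to metres (1° lat = 111195 m, cos φ = 0.735364): observed ΔN = 255.7 m, observed ΔE = -497.2 m.
Subtracting the expected shift leaves a residual of 255.7 − (283.1) = -27.4 m north and -497.2 − (-483.4) = -13.8 m east.
Residual distance = √((-27.4)² + (-13.8)²) = 30.6 m.

31 m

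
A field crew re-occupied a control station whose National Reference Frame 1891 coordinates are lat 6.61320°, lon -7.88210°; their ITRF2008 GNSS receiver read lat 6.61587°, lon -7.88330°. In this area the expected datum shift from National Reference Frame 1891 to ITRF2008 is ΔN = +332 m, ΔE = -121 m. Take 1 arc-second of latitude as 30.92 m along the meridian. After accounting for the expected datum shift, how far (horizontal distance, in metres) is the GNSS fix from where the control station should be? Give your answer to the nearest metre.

37 m

Observed coordinate differences: Δφ = +0.00267°, Δλ = -0.00120°.
Converting to metres (1° lat = 111312 m, cos φ = 0.993346): observed ΔN = 297.2 m, observed ΔE = -132.7 m.
Subtracting the expected shift leaves a residual of 297.2 − (332) = -34.8 m north and -132.7 − (-121) = -11.7 m east.
Residual distance = √((-34.8)² + (-11.7)²) = 36.7 m.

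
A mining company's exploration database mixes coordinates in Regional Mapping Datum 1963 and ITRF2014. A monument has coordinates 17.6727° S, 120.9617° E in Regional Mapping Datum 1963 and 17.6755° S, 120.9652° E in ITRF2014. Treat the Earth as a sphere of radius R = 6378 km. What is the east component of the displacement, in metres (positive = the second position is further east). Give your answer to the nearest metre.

Δφ = -17.6755° − -17.6727° = -0.0028°; Δλ = 120.9652° − 120.9617° = +0.0035°.
1° along a meridian = πR/180 = 111317 m.
ΔN = Δφ × 111317 = -311.7 m; ΔE = Δλ × 111317 × cos(-17.6727°) = +0.0035 × 111317 × 0.952806 = 371.2 m.

ΔE = 371 m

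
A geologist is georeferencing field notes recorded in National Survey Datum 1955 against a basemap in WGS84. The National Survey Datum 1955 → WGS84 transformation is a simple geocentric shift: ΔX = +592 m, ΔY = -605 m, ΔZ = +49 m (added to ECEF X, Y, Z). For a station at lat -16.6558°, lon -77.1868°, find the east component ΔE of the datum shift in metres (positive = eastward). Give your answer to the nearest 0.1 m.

At φ = -16.6558°, λ = -77.1868°: sin φ = -0.286622, cos φ = 0.958044, sin λ = -0.975098, cos λ = 0.221773.
ΔE = −sin λ·ΔX + cos λ·ΔY = −(-0.975098)·(592) + (0.221773)·(-605) = 443.09 m.

ΔE = 443.1 m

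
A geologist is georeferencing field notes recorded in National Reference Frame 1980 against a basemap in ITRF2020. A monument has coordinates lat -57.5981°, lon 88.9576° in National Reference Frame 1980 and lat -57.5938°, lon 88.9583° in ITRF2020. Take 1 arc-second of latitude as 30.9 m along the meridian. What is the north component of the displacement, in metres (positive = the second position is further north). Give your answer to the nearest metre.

ΔN = 478 m

Δφ = -57.5938° − -57.5981° = +0.0043°; Δλ = 88.9583° − 88.9576° = +0.0007°.
1° of latitude = 3600 × 30.90 = 111240 m.
ΔN = Δφ × 111240 = 478.3 m; ΔE = Δλ × 111240 × cos(-57.5981°) = +0.0007 × 111240 × 0.535855 = 41.7 m.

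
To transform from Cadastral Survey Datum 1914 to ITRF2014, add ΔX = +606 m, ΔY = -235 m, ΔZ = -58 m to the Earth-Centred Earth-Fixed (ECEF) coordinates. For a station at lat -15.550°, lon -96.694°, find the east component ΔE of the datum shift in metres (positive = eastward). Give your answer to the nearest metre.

ΔE = 629 m

At φ = -15.550°, λ = -96.694°: sin φ = -0.268079, cos φ = 0.963397, sin λ = -0.993183, cos λ = -0.116567.
ΔE = −sin λ·ΔX + cos λ·ΔY = −(-0.993183)·(606) + (-0.116567)·(-235) = 629.26 m.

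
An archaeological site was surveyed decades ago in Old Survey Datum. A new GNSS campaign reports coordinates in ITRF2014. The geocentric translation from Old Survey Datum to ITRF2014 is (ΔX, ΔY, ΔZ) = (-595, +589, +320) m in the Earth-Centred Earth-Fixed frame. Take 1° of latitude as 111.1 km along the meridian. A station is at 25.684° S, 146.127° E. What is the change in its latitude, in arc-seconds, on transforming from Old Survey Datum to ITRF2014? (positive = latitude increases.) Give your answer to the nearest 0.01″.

Δφ = 20.89″

sin φ = -0.433407, cos φ = 0.901198, sin λ = 0.557354, cos λ = -0.830275.
North component: ΔN = −sin φ cos λ·ΔX − sin φ sin λ·ΔY + cos φ·ΔZ = −(-0.433407)(-0.830275)(-595) − (-0.433407)(0.557354)(589) + (0.901198)(320) = 644.77 m.
1° of latitude spans 111100 m, so Δφ = 644.77 / 111100 × 3600 = 20.893″.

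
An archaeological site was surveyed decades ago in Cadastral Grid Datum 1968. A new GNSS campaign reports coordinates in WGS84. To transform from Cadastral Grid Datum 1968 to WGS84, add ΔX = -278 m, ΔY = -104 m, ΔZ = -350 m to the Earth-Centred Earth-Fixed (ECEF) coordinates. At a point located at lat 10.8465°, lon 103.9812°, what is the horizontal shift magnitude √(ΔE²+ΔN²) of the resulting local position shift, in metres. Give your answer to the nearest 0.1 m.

The local east axis at (φ, λ) is (−sin λ, cos λ, 0), so ΔE = −sin(103.9812°)·(-278) + cos(103.9812°)·(-104) = 294.89 m.
The local north axis is (−sin φ cos λ, −sin φ sin λ, cos φ), giving ΔN = -12.639 + 18.991 − 343.747 = -337.40 m.
Horizontal magnitude = √(ΔE² + ΔN²) = √(294.89² + (-337.40)²) = 448.10 m.

448.1 m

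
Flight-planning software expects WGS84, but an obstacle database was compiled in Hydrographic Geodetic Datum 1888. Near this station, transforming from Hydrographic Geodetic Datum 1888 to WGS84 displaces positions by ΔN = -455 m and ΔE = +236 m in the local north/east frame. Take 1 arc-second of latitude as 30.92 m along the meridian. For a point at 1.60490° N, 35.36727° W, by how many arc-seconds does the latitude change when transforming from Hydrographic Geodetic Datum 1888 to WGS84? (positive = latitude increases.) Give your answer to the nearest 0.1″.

Δφ = -14.7″

1″ of latitude = 30.92 m, so Δφ = -455.0 / 30.92 = -14.715″.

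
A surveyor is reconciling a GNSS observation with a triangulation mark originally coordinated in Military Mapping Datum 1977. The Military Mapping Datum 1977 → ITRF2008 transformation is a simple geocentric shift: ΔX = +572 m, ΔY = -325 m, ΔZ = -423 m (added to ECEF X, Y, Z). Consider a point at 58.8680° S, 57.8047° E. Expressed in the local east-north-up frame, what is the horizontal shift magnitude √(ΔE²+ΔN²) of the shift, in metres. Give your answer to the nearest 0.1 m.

At φ = -58.8680°, λ = 57.8047°: sin φ = -0.855978, cos φ = 0.517011, sin λ = 0.846237, cos λ = 0.532807.
ΔE = −sin λ·ΔX + cos λ·ΔY = −(0.846237)·(572) + (0.532807)·(-325) = -657.21 m.
ΔN = −sin φ cos λ·ΔX − sin φ sin λ·ΔY + cos φ·ΔZ = −(-0.855978)(0.532807)(572) − (-0.855978)(0.846237)(-325) + (0.517011)(-423) = -193.24 m.
Horizontal magnitude = √(ΔE² + ΔN²) = √((-657.21)² + (-193.24)²) = 685.03 m.

685.0 m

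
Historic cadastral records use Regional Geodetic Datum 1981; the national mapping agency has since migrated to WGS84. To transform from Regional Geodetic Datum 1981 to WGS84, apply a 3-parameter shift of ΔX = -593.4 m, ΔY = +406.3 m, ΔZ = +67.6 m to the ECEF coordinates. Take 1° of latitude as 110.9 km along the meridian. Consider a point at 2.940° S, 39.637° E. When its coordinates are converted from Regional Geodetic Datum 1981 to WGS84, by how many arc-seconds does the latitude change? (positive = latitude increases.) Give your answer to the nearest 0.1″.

Δφ = 1.9″

sin φ = -0.051290, cos φ = 0.998684, sin λ = 0.637921, cos λ = 0.770101.
North component: ΔN = −sin φ cos λ·ΔX − sin φ sin λ·ΔY + cos φ·ΔZ = −(-0.051290)(0.770101)(-593.4) − (-0.051290)(0.637921)(406.3) + (0.998684)(67.6) = 57.37 m.
1° of latitude spans 110900 m, so Δφ = 57.37 / 110900 × 3600 = 1.862″.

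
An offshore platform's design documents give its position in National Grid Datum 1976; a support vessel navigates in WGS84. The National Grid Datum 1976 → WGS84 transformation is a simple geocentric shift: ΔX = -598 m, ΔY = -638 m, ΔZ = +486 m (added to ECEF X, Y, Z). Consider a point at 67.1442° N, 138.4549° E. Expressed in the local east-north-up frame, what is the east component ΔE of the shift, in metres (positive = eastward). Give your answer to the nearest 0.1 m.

ΔE = 874.1 m

At φ = 67.1442°, λ = 138.4549°: sin φ = 0.921485, cos φ = 0.388413, sin λ = 0.663209, cos λ = -0.748434.
ΔE = −sin λ·ΔX + cos λ·ΔY = −(0.663209)·(-598) + (-0.748434)·(-638) = 874.10 m.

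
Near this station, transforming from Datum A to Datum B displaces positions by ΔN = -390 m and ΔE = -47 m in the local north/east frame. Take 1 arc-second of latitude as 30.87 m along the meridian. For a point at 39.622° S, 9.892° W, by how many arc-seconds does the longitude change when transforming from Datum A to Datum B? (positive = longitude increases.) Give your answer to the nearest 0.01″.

At latitude -39.622°, cos φ = 0.770268.
1″ of longitude at this latitude = 30.87 × cos φ = 23.7782 m, so Δλ = -47.0 / 23.7782 = -1.977″.

Δλ = -1.98″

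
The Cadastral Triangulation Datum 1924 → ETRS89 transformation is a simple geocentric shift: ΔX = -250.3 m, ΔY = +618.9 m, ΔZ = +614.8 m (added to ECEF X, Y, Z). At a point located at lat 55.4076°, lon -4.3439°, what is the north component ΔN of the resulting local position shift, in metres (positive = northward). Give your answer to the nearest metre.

At φ = 55.4076°, λ = -4.3439°: sin φ = 0.823212, cos φ = 0.567735, sin λ = -0.075743, cos λ = 0.997127.
ΔN = −sin φ cos λ·ΔX − sin φ sin λ·ΔY + cos φ·ΔZ = −(0.823212)(0.997127)(-250.3) − (0.823212)(-0.075743)(618.9) + (0.567735)(614.8) = 593.09 m.

ΔN = 593 m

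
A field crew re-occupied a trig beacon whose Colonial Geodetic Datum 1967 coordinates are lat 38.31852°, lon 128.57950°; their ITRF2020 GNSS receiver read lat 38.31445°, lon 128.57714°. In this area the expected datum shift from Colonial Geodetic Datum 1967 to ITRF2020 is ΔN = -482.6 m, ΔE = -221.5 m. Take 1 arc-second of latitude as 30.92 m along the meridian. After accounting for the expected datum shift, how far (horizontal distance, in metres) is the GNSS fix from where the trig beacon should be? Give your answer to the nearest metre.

Observed coordinate differences: Δφ = -0.00407°, Δλ = -0.00236°.
Converting to metres (1° lat = 111312 m, cos φ = 0.784576): observed ΔN = -453.0 m, observed ΔE = -206.1 m.
Subtracting the expected shift leaves a residual of -453.0 − (-482.6) = 29.6 m north and -206.1 − (-221.5) = 15.4 m east.
Residual distance = √(29.6² + 15.4²) = 33.3 m.

33 m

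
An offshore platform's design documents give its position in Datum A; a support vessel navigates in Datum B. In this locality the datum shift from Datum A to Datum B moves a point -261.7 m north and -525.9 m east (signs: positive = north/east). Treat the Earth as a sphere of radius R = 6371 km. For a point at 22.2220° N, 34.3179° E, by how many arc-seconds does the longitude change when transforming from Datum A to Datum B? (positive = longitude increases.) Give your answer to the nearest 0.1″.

Δλ = -18.4″

At latitude 22.2220°, cos φ = 0.925725.
One radian of longitude at latitude φ spans R cos φ, so Δλ = ΔE / (R cos φ) = -525.9 / (6371000 × 0.925725) = -8.9169e-05 rad = -18.392″.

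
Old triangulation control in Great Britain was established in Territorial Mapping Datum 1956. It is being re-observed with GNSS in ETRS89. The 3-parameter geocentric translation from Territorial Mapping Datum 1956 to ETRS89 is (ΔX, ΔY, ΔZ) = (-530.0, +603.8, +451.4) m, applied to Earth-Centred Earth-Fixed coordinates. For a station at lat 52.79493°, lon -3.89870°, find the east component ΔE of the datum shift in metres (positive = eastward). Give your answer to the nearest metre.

ΔE = 566 m

At φ = 52.79493°, λ = -3.89870°: sin φ = 0.796476, cos φ = 0.604670, sin λ = -0.067993, cos λ = 0.997686.
ΔE = −sin λ·ΔX + cos λ·ΔY = −(-0.067993)·(-530.0) + (0.997686)·(603.8) = 566.37 m.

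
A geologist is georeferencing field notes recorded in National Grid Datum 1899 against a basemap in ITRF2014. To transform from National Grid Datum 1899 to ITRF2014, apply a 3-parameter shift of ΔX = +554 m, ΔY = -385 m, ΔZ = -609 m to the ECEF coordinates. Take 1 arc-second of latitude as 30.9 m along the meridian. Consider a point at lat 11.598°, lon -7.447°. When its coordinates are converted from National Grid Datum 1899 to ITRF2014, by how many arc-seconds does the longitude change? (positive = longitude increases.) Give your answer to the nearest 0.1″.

Δλ = -10.2″

sin φ = 0.201044, cos φ = 0.979582, sin λ = -0.129609, cos λ = 0.991565.
East component: ΔE = −sin λ·ΔX + cos λ·ΔY = −(-0.129609)(554) + (0.991565)(-385) = -309.95 m.
1° of latitude spans 3600 × 30.90 = 111240 m; at latitude φ, 1° of longitude spans that × cos φ = 108968.7 m, so Δλ = -309.95 / 108968.7 × 3600 = -10.240″.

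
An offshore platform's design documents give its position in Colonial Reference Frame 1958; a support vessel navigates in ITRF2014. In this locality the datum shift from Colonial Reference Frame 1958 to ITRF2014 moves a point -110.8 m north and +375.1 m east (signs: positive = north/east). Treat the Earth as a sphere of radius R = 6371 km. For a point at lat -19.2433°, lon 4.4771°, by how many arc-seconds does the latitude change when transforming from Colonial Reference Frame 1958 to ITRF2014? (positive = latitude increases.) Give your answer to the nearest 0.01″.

On a sphere of radius R, 1 rad of latitude = R, so Δφ = ΔN / R = -110.8 / 6371000 = -1.7391e-05 rad = -3.587″.

Δφ = -3.59″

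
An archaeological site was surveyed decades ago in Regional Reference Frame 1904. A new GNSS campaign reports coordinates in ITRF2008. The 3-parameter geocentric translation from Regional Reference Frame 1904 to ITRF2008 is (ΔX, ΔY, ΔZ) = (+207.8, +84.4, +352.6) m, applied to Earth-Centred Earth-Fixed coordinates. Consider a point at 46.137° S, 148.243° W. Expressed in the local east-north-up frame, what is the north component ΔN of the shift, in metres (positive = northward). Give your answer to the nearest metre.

ΔN = 85 m

At φ = -46.137°, λ = -148.243°: sin φ = -0.720999, cos φ = 0.692936, sin λ = -0.526318, cos λ = -0.850288.
ΔN = −sin φ cos λ·ΔX − sin φ sin λ·ΔY + cos φ·ΔZ = −(-0.720999)(-0.850288)(207.8) − (-0.720999)(-0.526318)(84.4) + (0.692936)(352.6) = 84.91 m.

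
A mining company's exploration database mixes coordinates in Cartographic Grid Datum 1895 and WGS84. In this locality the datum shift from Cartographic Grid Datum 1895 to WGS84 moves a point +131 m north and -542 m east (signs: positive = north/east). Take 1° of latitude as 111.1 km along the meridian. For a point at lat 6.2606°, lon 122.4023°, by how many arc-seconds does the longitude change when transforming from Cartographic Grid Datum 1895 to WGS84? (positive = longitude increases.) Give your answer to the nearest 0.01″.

Δλ = -17.67″

At latitude 6.2606°, cos φ = 0.994036.
1° of longitude at this latitude = 111.1 × cos φ = 110.44 km, so Δλ = -542.0 / 110437.4 = -0.0049078° = -17.668″.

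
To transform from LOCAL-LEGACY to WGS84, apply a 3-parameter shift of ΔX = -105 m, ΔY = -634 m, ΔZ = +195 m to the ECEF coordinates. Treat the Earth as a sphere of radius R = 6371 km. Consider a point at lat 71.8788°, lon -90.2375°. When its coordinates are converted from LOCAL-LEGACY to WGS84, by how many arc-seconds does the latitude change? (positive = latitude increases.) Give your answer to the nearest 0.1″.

sin φ = 0.950401, cos φ = 0.311028, sin λ = -0.999991, cos λ = -0.004145.
North component: ΔN = −sin φ cos λ·ΔX − sin φ sin λ·ΔY + cos φ·ΔZ = −(0.950401)(-0.004145)(-105) − (0.950401)(-0.999991)(-634) + (0.311028)(195) = -542.31 m.
1° of latitude spans πR/180 = 111195 m, so Δφ = -542.31 / 111195 × 3600 = -17.558″.

Δφ = -17.6″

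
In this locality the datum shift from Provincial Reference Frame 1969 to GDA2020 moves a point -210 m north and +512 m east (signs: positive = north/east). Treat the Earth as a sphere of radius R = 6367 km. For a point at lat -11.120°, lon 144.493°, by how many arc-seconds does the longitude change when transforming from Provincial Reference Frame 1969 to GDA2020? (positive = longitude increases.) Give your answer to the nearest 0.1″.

Δλ = 16.9″

At latitude -11.120°, cos φ = 0.981225.
One radian of longitude at latitude φ spans R cos φ, so Δλ = ΔE / (R cos φ) = 512.0 / (6367000 × 0.981225) = 8.1953e-05 rad = 16.904″.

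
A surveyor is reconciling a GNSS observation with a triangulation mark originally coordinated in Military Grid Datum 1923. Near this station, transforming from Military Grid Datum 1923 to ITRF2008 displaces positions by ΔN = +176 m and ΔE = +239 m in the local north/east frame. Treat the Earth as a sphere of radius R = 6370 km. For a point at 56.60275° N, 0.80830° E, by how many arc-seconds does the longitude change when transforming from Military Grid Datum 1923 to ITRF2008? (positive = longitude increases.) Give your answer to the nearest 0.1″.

At latitude 56.60275°, cos φ = 0.550441.
One radian of longitude at latitude φ spans R cos φ, so Δλ = ΔE / (R cos φ) = 239.0 / (6370000 × 0.550441) = 6.8163e-05 rad = 14.060″.

Δλ = 14.1″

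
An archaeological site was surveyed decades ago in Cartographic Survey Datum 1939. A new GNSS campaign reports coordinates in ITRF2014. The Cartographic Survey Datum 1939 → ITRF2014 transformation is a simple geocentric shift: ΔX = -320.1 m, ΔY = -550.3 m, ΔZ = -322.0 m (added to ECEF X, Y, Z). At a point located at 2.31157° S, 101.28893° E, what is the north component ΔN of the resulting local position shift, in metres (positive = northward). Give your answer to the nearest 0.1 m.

The local north axis is (−sin φ cos λ, −sin φ sin λ, cos φ), giving ΔN = 2.527 − 21.766 − 321.738 = -340.98 m.

ΔN = -341.0 m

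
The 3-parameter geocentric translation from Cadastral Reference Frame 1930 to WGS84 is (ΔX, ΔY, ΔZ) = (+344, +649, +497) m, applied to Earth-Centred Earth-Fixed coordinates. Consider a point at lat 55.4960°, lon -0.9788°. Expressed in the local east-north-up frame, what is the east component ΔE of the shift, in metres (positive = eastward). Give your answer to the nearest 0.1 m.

At φ = 55.4960°, λ = -0.9788°: sin φ = 0.824087, cos φ = 0.566464, sin λ = -0.017082, cos λ = 0.999854.
ΔE = −sin λ·ΔX + cos λ·ΔY = −(-0.017082)·(344) + (0.999854)·(649) = 654.78 m.

ΔE = 654.8 m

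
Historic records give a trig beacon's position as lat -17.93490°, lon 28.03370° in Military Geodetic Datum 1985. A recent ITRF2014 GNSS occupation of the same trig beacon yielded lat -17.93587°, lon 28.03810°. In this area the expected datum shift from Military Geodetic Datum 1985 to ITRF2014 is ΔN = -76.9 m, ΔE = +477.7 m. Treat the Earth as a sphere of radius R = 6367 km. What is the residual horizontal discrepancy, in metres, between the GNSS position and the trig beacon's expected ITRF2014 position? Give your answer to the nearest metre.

33 m

Observed coordinate differences: Δφ = -0.00097°, Δλ = +0.00440°.
Converting to metres (1° lat = 111125 m, cos φ = 0.951407): observed ΔN = -107.8 m, observed ΔE = 465.2 m.
Subtracting the expected shift leaves a residual of -107.8 − (-76.9) = -30.9 m north and 465.2 − (477.7) = -12.5 m east.
Residual distance = √((-30.9)² + (-12.5)²) = 33.3 m.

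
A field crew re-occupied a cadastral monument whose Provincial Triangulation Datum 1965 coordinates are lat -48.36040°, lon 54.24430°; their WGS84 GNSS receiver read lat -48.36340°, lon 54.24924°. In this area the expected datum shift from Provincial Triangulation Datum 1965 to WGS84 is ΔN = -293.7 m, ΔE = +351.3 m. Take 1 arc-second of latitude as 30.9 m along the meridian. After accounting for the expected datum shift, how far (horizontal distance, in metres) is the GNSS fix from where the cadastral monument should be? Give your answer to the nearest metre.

Observed coordinate differences: Δφ = -0.00300°, Δλ = +0.00494°.
Converting to metres (1° lat = 111240 m, cos φ = 0.664443): observed ΔN = -333.7 m, observed ΔE = 365.1 m.
Subtracting the expected shift leaves a residual of -333.7 − (-293.7) = -40.0 m north and 365.1 − (351.3) = 13.8 m east.
Residual distance = √((-40.0)² + 13.8²) = 42.3 m.

42 m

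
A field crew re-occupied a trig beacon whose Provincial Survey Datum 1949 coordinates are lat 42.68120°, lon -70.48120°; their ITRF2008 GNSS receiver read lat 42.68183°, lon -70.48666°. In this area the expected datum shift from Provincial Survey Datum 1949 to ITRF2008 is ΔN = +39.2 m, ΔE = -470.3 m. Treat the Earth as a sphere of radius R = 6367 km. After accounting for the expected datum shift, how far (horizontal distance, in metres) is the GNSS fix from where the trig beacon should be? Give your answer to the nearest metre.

39 m

Observed coordinate differences: Δφ = +0.00063°, Δλ = -0.00546°.
Converting to metres (1° lat = 111125 m, cos φ = 0.735137): observed ΔN = 70.0 m, observed ΔE = -446.0 m.
Subtracting the expected shift leaves a residual of 70.0 − (39.2) = 30.8 m north and -446.0 − (-470.3) = 24.3 m east.
Residual distance = √(30.8² + 24.3²) = 39.2 m.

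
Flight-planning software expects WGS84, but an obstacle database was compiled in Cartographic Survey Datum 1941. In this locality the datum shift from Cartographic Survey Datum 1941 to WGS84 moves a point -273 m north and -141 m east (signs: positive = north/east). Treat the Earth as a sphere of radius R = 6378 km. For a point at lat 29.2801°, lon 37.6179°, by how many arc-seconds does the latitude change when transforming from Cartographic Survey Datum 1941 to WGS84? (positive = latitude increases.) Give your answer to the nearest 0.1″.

On a sphere of radius R, 1 rad of latitude = R, so Δφ = ΔN / R = -273.0 / 6378000 = -4.2803e-05 rad = -8.829″.

Δφ = -8.8″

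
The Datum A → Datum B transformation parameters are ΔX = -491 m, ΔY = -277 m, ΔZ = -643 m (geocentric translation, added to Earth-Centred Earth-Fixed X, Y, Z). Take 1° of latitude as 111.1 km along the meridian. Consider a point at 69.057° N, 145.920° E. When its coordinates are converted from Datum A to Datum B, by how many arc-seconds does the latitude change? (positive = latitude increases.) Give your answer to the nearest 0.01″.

sin φ = 0.933936, cos φ = 0.357439, sin λ = 0.560350, cos λ = -0.828256.
North component: ΔN = −sin φ cos λ·ΔX − sin φ sin λ·ΔY + cos φ·ΔZ = −(0.933936)(-0.828256)(-491) − (0.933936)(0.560350)(-277) + (0.357439)(-643) = -464.68 m.
1° of latitude spans 111100 m, so Δφ = -464.68 / 111100 × 3600 = -15.057″.

Δφ = -15.06″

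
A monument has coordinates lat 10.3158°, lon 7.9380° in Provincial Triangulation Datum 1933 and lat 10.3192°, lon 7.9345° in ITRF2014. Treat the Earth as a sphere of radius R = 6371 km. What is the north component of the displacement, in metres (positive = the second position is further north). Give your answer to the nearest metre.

Δφ = 10.3192° − 10.3158° = +0.0034°; Δλ = 7.9345° − 7.9380° = -0.0035°.
1° along a meridian = πR/180 = 111195 m.
ΔN = Δφ × 111195 = 378.1 m; ΔE = Δλ × 111195 × cos(10.3158°) = -0.0035 × 111195 × 0.983836 = -382.9 m.

ΔN = 378 m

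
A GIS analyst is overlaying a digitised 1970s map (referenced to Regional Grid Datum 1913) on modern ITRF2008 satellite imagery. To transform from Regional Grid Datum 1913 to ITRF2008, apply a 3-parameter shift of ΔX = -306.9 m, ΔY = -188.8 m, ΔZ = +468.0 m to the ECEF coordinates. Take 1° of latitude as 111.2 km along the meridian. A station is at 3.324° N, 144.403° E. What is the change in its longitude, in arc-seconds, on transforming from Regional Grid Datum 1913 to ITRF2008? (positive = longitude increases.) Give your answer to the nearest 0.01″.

Δλ = 10.77″

sin φ = 0.057982, cos φ = 0.998318, sin λ = 0.582080, cos λ = -0.813131.
East component: ΔE = −sin λ·ΔX + cos λ·ΔY = −(0.582080)(-306.9) + (-0.813131)(-188.8) = 332.16 m.
1° of latitude spans 111200 m; at latitude φ, 1° of longitude spans that × cos φ = 111012.9 m, so Δλ = 332.16 / 111012.9 × 3600 = 10.771″.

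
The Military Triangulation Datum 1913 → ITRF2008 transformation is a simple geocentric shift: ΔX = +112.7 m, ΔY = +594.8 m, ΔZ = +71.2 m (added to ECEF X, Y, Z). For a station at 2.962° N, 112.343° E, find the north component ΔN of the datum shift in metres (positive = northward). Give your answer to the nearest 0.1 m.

The local north axis is (−sin φ cos λ, −sin φ sin λ, cos φ), giving ΔN = 2.214 − 28.428 + 71.105 = 44.89 m.

ΔN = 44.9 m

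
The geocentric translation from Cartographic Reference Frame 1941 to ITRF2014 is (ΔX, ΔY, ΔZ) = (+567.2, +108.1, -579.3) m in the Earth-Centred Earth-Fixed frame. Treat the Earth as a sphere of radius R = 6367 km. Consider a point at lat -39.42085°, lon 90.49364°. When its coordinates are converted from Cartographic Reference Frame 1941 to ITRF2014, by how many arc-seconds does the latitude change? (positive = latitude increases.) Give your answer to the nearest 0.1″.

Δφ = -12.4″

sin φ = -0.635012, cos φ = 0.772503, sin λ = 0.999963, cos λ = -0.008616.
North component: ΔN = −sin φ cos λ·ΔX − sin φ sin λ·ΔY + cos φ·ΔZ = −(-0.635012)(-0.008616)(567.2) − (-0.635012)(0.999963)(108.1) + (0.772503)(-579.3) = -381.97 m.
1° of latitude spans πR/180 = 111125 m, so Δφ = -381.97 / 111125 × 3600 = -12.374″.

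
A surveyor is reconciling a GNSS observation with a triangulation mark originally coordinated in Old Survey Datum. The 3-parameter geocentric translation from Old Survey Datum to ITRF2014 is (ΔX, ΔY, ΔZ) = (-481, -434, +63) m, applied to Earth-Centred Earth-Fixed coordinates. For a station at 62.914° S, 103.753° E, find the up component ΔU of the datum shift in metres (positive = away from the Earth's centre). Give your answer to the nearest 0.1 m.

At φ = -62.914°, λ = 103.753°: sin φ = -0.890324, cos φ = 0.455327, sin λ = 0.971330, cos λ = -0.237737.
ΔU = cos φ cos λ·ΔX + cos φ sin λ·ΔY + sin φ·ΔZ = (0.455327)(-0.237737)(-481) + (0.455327)(0.971330)(-434) + (-0.890324)(63) = -195.97 m.

ΔU = -196.0 m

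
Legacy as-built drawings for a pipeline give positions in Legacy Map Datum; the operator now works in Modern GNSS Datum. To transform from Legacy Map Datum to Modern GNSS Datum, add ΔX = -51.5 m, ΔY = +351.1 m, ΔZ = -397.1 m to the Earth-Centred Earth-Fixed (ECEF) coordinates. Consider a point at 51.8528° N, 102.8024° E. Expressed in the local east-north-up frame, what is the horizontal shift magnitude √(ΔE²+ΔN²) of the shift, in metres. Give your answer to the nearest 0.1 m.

At φ = 51.8528°, λ = 102.8024°: sin φ = 0.786426, cos φ = 0.617684, sin λ = 0.975140, cos λ = -0.221589.
ΔE = −sin λ·ΔX + cos λ·ΔY = −(0.975140)·(-51.5) + (-0.221589)·(351.1) = -27.58 m.
ΔN = −sin φ cos λ·ΔX − sin φ sin λ·ΔY + cos φ·ΔZ = −(0.786426)(-0.221589)(-51.5) − (0.786426)(0.975140)(351.1) + (0.617684)(-397.1) = -523.51 m.
Horizontal magnitude = √(ΔE² + ΔN²) = √((-27.58)² + (-523.51)²) = 524.23 m.

524.2 m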